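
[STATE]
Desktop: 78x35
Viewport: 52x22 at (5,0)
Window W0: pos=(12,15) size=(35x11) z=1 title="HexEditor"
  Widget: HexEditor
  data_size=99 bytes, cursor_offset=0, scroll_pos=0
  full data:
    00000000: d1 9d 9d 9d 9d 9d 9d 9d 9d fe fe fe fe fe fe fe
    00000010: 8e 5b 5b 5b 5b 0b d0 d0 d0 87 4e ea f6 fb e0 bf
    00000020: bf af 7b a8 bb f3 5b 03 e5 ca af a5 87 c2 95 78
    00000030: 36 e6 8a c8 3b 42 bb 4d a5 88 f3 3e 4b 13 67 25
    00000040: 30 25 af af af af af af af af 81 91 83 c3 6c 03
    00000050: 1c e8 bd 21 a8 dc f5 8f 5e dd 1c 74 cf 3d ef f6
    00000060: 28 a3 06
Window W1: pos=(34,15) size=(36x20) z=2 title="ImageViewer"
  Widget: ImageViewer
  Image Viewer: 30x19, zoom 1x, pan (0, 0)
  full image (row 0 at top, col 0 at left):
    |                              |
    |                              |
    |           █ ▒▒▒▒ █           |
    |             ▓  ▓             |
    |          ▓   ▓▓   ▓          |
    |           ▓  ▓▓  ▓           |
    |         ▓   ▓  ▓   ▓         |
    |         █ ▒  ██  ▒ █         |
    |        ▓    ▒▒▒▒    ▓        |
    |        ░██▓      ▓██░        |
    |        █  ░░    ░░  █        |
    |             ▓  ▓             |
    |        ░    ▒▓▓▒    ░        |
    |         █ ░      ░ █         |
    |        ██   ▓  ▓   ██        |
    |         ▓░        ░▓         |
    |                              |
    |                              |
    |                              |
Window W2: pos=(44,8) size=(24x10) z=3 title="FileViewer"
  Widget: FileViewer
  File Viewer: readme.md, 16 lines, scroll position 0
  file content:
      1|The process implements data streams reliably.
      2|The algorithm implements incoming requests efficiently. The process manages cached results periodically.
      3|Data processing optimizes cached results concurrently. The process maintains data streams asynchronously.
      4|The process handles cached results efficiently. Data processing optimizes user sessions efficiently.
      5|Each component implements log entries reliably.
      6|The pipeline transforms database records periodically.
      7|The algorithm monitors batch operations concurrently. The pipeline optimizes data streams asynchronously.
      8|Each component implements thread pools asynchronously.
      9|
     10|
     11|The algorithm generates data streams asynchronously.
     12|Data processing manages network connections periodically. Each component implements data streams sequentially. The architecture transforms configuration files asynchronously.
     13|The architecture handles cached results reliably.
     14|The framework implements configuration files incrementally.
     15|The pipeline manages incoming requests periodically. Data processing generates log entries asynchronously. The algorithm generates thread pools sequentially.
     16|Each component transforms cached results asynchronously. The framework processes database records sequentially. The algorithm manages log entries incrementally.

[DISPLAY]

                                                    
                                                    
                                                    
                                                    
                                                    
                                                    
                                                    
                                                    
                                       ┏━━━━━━━━━━━━
                                       ┃ FileViewer 
                                       ┠────────────
                                       ┃The process 
                                       ┃The algorith
                                       ┃Data process
                                       ┃The process 
       ┏━━━━━━━━━━━━━━━━━━━━━┏━━━━━━━━━┃Each compone
       ┃ HexEditor           ┃ ImageVie┃The pipeline
       ┠─────────────────────┠─────────┗━━━━━━━━━━━━
       ┃00000000  D1 9d 9d 9d┃                      
       ┃00000010  8e 5b 5b 5b┃                      
       ┃00000020  bf af 7b a8┃           █ ▒▒▒▒ █   
       ┃00000030  36 e6 8a c8┃             ▓  ▓     


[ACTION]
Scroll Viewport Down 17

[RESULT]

                                       ┃Data process
                                       ┃The process 
       ┏━━━━━━━━━━━━━━━━━━━━━┏━━━━━━━━━┃Each compone
       ┃ HexEditor           ┃ ImageVie┃The pipeline
       ┠─────────────────────┠─────────┗━━━━━━━━━━━━
       ┃00000000  D1 9d 9d 9d┃                      
       ┃00000010  8e 5b 5b 5b┃                      
       ┃00000020  bf af 7b a8┃           █ ▒▒▒▒ █   
       ┃00000030  36 e6 8a c8┃             ▓  ▓     
       ┃00000040  30 25 af af┃          ▓   ▓▓   ▓  
       ┃00000050  1c e8 bd 21┃           ▓  ▓▓  ▓   
       ┃00000060  28 a3 06   ┃         ▓   ▓  ▓   ▓ 
       ┗━━━━━━━━━━━━━━━━━━━━━┃         █ ▒  ██  ▒ █ 
                             ┃        ▓    ▒▒▒▒    ▓
                             ┃        ░██▓      ▓██░
                             ┃        █  ░░    ░░  █
                             ┃             ▓  ▓     
                             ┃        ░    ▒▓▓▒    ░
                             ┃         █ ░      ░ █ 
                             ┃        ██   ▓  ▓   ██
                             ┃         ▓░        ░▓ 
                             ┗━━━━━━━━━━━━━━━━━━━━━━


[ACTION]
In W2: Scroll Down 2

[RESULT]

                                       ┃Each compone
                                       ┃The pipeline
       ┏━━━━━━━━━━━━━━━━━━━━━┏━━━━━━━━━┃The algorith
       ┃ HexEditor           ┃ ImageVie┃Each compone
       ┠─────────────────────┠─────────┗━━━━━━━━━━━━
       ┃00000000  D1 9d 9d 9d┃                      
       ┃00000010  8e 5b 5b 5b┃                      
       ┃00000020  bf af 7b a8┃           █ ▒▒▒▒ █   
       ┃00000030  36 e6 8a c8┃             ▓  ▓     
       ┃00000040  30 25 af af┃          ▓   ▓▓   ▓  
       ┃00000050  1c e8 bd 21┃           ▓  ▓▓  ▓   
       ┃00000060  28 a3 06   ┃         ▓   ▓  ▓   ▓ 
       ┗━━━━━━━━━━━━━━━━━━━━━┃         █ ▒  ██  ▒ █ 
                             ┃        ▓    ▒▒▒▒    ▓
                             ┃        ░██▓      ▓██░
                             ┃        █  ░░    ░░  █
                             ┃             ▓  ▓     
                             ┃        ░    ▒▓▓▒    ░
                             ┃         █ ░      ░ █ 
                             ┃        ██   ▓  ▓   ██
                             ┃         ▓░        ░▓ 
                             ┗━━━━━━━━━━━━━━━━━━━━━━


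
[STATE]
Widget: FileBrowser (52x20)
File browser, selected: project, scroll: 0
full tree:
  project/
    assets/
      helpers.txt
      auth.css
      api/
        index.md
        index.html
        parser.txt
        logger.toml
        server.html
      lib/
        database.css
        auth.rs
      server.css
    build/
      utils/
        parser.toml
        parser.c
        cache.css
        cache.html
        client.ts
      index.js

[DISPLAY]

> [-] project/                                      
    [+] assets/                                     
    [+] build/                                      
                                                    
                                                    
                                                    
                                                    
                                                    
                                                    
                                                    
                                                    
                                                    
                                                    
                                                    
                                                    
                                                    
                                                    
                                                    
                                                    
                                                    


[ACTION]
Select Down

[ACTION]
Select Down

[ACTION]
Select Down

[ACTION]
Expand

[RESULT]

  [-] project/                                      
    [+] assets/                                     
  > [-] build/                                      
      [+] utils/                                    
      index.js                                      
                                                    
                                                    
                                                    
                                                    
                                                    
                                                    
                                                    
                                                    
                                                    
                                                    
                                                    
                                                    
                                                    
                                                    
                                                    


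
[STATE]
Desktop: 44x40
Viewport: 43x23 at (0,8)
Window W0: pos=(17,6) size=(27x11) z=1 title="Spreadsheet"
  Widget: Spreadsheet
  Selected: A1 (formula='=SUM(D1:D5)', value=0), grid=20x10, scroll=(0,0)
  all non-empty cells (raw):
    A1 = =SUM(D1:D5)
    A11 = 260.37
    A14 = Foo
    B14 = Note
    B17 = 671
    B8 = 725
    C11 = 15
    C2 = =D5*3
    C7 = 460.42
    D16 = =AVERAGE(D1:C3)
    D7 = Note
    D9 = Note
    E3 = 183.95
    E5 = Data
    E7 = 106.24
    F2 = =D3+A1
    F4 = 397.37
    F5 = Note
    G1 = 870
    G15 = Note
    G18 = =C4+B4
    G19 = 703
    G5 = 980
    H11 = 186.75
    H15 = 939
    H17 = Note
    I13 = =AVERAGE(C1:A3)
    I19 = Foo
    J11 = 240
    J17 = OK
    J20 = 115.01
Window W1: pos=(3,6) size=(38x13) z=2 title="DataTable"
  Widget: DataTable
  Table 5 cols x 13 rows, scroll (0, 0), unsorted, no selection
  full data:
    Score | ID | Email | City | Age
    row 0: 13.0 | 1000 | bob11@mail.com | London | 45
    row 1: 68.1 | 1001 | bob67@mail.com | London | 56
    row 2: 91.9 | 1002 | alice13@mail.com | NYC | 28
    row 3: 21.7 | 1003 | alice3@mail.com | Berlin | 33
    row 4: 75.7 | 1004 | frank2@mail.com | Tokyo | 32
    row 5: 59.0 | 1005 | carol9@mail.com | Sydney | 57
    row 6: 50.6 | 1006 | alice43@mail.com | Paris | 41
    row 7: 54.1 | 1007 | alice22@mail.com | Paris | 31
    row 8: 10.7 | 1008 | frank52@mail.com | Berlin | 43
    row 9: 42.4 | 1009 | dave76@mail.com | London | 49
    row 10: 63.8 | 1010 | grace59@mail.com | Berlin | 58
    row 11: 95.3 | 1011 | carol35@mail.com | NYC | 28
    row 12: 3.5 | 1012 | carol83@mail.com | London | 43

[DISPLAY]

   ┠────────────────────────────────────┨──
   ┃Score│ID  │Email           │City  │A┃  
   ┃─────┼────┼────────────────┼──────┼─┃C 
   ┃13.0 │1000│bob11@mail.com  │London│4┃--
   ┃68.1 │1001│bob67@mail.com  │London│5┃  
   ┃91.9 │1002│alice13@mail.com│NYC   │2┃  
   ┃21.7 │1003│alice3@mail.com │Berlin│3┃  
   ┃75.7 │1004│frank2@mail.com │Tokyo │3┃  
   ┃59.0 │1005│carol9@mail.com │Sydney│5┃━━
   ┃50.6 │1006│alice43@mail.com│Paris │4┃  
   ┗━━━━━━━━━━━━━━━━━━━━━━━━━━━━━━━━━━━━┛  
                                           
                                           
                                           
                                           
                                           
                                           
                                           
                                           
                                           
                                           
                                           
                                           


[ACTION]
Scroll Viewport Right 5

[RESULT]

  ┠────────────────────────────────────┨──┨
  ┃Score│ID  │Email           │City  │A┃  ┃
  ┃─────┼────┼────────────────┼──────┼─┃C ┃
  ┃13.0 │1000│bob11@mail.com  │London│4┃--┃
  ┃68.1 │1001│bob67@mail.com  │London│5┃  ┃
  ┃91.9 │1002│alice13@mail.com│NYC   │2┃  ┃
  ┃21.7 │1003│alice3@mail.com │Berlin│3┃  ┃
  ┃75.7 │1004│frank2@mail.com │Tokyo │3┃  ┃
  ┃59.0 │1005│carol9@mail.com │Sydney│5┃━━┛
  ┃50.6 │1006│alice43@mail.com│Paris │4┃   
  ┗━━━━━━━━━━━━━━━━━━━━━━━━━━━━━━━━━━━━┛   
                                           
                                           
                                           
                                           
                                           
                                           
                                           
                                           
                                           
                                           
                                           
                                           


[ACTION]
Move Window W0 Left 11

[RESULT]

  ┠────────────────────────────────────┨   
  ┃Score│ID  │Email           │City  │A┃   
  ┃─────┼────┼────────────────┼──────┼─┃   
  ┃13.0 │1000│bob11@mail.com  │London│4┃   
  ┃68.1 │1001│bob67@mail.com  │London│5┃   
  ┃91.9 │1002│alice13@mail.com│NYC   │2┃   
  ┃21.7 │1003│alice3@mail.com │Berlin│3┃   
  ┃75.7 │1004│frank2@mail.com │Tokyo │3┃   
  ┃59.0 │1005│carol9@mail.com │Sydney│5┃   
  ┃50.6 │1006│alice43@mail.com│Paris │4┃   
  ┗━━━━━━━━━━━━━━━━━━━━━━━━━━━━━━━━━━━━┛   
                                           
                                           
                                           
                                           
                                           
                                           
                                           
                                           
                                           
                                           
                                           
                                           


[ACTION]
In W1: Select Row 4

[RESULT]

  ┠────────────────────────────────────┨   
  ┃Score│ID  │Email           │City  │A┃   
  ┃─────┼────┼────────────────┼──────┼─┃   
  ┃13.0 │1000│bob11@mail.com  │London│4┃   
  ┃68.1 │1001│bob67@mail.com  │London│5┃   
  ┃91.9 │1002│alice13@mail.com│NYC   │2┃   
  ┃21.7 │1003│alice3@mail.com │Berlin│3┃   
  ┃>5.7 │1004│frank2@mail.com │Tokyo │3┃   
  ┃59.0 │1005│carol9@mail.com │Sydney│5┃   
  ┃50.6 │1006│alice43@mail.com│Paris │4┃   
  ┗━━━━━━━━━━━━━━━━━━━━━━━━━━━━━━━━━━━━┛   
                                           
                                           
                                           
                                           
                                           
                                           
                                           
                                           
                                           
                                           
                                           
                                           


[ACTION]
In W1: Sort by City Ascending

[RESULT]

  ┠────────────────────────────────────┨   
  ┃Score│ID  │Email           │City ▲│A┃   
  ┃─────┼────┼────────────────┼──────┼─┃   
  ┃21.7 │1003│alice3@mail.com │Berlin│3┃   
  ┃10.7 │1008│frank52@mail.com│Berlin│4┃   
  ┃63.8 │1010│grace59@mail.com│Berlin│5┃   
  ┃13.0 │1000│bob11@mail.com  │London│4┃   
  ┃>8.1 │1001│bob67@mail.com  │London│5┃   
  ┃42.4 │1009│dave76@mail.com │London│4┃   
  ┃3.5  │1012│carol83@mail.com│London│4┃   
  ┗━━━━━━━━━━━━━━━━━━━━━━━━━━━━━━━━━━━━┛   
                                           
                                           
                                           
                                           
                                           
                                           
                                           
                                           
                                           
                                           
                                           
                                           


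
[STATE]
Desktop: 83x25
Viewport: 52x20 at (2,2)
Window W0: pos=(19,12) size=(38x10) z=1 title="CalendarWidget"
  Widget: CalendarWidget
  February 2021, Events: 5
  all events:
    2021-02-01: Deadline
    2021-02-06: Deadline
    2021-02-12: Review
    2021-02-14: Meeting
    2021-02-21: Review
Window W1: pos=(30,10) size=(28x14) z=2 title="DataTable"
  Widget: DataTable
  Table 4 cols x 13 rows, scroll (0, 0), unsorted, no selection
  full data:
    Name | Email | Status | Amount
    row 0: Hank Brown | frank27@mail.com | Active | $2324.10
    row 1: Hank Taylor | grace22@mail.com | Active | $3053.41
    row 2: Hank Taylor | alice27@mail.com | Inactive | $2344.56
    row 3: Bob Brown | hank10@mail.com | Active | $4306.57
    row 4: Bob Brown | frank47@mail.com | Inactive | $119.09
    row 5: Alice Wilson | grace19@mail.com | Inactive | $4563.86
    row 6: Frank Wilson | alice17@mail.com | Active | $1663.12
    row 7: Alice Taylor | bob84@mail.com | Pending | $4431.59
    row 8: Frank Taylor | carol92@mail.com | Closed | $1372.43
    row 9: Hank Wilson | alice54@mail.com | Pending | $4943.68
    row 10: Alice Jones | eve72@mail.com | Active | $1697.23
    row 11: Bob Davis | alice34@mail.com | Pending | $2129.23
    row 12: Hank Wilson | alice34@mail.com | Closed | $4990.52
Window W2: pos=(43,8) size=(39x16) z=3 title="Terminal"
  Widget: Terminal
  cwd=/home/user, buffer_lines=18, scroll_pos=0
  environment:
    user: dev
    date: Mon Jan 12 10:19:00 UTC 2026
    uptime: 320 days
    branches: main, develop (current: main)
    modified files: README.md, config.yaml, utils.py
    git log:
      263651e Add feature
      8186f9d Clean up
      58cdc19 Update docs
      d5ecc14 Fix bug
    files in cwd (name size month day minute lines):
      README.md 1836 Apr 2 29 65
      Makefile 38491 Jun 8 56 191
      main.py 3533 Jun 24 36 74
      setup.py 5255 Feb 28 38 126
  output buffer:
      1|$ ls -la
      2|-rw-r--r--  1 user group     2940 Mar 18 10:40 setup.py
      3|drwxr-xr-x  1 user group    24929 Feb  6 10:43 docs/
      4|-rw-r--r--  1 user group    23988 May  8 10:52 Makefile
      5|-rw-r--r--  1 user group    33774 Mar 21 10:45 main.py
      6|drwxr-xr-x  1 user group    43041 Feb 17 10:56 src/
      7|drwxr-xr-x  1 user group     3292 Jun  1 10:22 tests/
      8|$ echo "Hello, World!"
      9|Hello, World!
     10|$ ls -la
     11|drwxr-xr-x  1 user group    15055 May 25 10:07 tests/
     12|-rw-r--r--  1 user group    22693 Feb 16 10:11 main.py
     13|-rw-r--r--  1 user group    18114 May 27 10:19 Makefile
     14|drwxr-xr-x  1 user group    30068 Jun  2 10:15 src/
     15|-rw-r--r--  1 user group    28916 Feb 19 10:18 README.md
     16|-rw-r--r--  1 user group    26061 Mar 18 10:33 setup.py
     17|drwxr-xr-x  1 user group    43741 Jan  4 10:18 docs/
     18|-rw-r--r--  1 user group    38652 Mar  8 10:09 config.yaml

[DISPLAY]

                                                    
                                                    
                                                    
                                                    
                                                    
                                                    
                                         ┏━━━━━━━━━━
                                         ┃ Terminal 
                            ┏━━━━━━━━━━━━┠──────────
                            ┃ DataTable  ┃$ ls -la  
                 ┏━━━━━━━━━━┠────────────┃-rw-r--r--
                 ┃ CalendarW┃Name        ┃drwxr-xr-x
                 ┠──────────┃────────────┃-rw-r--r--
                 ┃          ┃Hank Brown  ┃-rw-r--r--
                 ┃Mo Tu We T┃Hank Taylor ┃drwxr-xr-x
                 ┃ 1*  2  3 ┃Hank Taylor ┃drwxr-xr-x
                 ┃ 8  9 10 1┃Bob Brown   ┃$ echo "He
                 ┃15 16 17 1┃Bob Brown   ┃Hello, Wor
                 ┃22 23 24 2┃Alice Wilson┃$ ls -la  
                 ┗━━━━━━━━━━┃Frank Wilson┃drwxr-xr-x


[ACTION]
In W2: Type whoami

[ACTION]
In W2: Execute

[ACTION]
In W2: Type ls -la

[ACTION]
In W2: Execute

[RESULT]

                                                    
                                                    
                                                    
                                                    
                                                    
                                                    
                                         ┏━━━━━━━━━━
                                         ┃ Terminal 
                            ┏━━━━━━━━━━━━┠──────────
                            ┃ DataTable  ┃-rw-r--r--
                 ┏━━━━━━━━━━┠────────────┃-rw-r--r--
                 ┃ CalendarW┃Name        ┃drwxr-xr-x
                 ┠──────────┃────────────┃-rw-r--r--
                 ┃          ┃Hank Brown  ┃$ whoami  
                 ┃Mo Tu We T┃Hank Taylor ┃dev       
                 ┃ 1*  2  3 ┃Hank Taylor ┃$ ls -la  
                 ┃ 8  9 10 1┃Bob Brown   ┃-rw-r--r--
                 ┃15 16 17 1┃Bob Brown   ┃-rw-r--r--
                 ┃22 23 24 2┃Alice Wilson┃-rw-r--r--
                 ┗━━━━━━━━━━┃Frank Wilson┃-rw-r--r--


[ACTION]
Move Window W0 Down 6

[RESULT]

                                                    
                                                    
                                                    
                                                    
                                                    
                                                    
                                         ┏━━━━━━━━━━
                                         ┃ Terminal 
                            ┏━━━━━━━━━━━━┠──────────
                            ┃ DataTable  ┃-rw-r--r--
                            ┠────────────┃-rw-r--r--
                            ┃Name        ┃drwxr-xr-x
                            ┃────────────┃-rw-r--r--
                 ┏━━━━━━━━━━┃Hank Brown  ┃$ whoami  
                 ┃ CalendarW┃Hank Taylor ┃dev       
                 ┠──────────┃Hank Taylor ┃$ ls -la  
                 ┃          ┃Bob Brown   ┃-rw-r--r--
                 ┃Mo Tu We T┃Bob Brown   ┃-rw-r--r--
                 ┃ 1*  2  3 ┃Alice Wilson┃-rw-r--r--
                 ┃ 8  9 10 1┃Frank Wilson┃-rw-r--r--


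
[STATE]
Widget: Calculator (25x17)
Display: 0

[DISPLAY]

                        0
┌───┬───┬───┬───┐        
│ 7 │ 8 │ 9 │ ÷ │        
├───┼───┼───┼───┤        
│ 4 │ 5 │ 6 │ × │        
├───┼───┼───┼───┤        
│ 1 │ 2 │ 3 │ - │        
├───┼───┼───┼───┤        
│ 0 │ . │ = │ + │        
├───┼───┼───┼───┤        
│ C │ MC│ MR│ M+│        
└───┴───┴───┴───┘        
                         
                         
                         
                         
                         


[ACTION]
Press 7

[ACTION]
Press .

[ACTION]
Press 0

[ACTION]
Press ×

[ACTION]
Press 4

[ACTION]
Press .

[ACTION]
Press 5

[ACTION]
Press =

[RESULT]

                     31.5
┌───┬───┬───┬───┐        
│ 7 │ 8 │ 9 │ ÷ │        
├───┼───┼───┼───┤        
│ 4 │ 5 │ 6 │ × │        
├───┼───┼───┼───┤        
│ 1 │ 2 │ 3 │ - │        
├───┼───┼───┼───┤        
│ 0 │ . │ = │ + │        
├───┼───┼───┼───┤        
│ C │ MC│ MR│ M+│        
└───┴───┴───┴───┘        
                         
                         
                         
                         
                         


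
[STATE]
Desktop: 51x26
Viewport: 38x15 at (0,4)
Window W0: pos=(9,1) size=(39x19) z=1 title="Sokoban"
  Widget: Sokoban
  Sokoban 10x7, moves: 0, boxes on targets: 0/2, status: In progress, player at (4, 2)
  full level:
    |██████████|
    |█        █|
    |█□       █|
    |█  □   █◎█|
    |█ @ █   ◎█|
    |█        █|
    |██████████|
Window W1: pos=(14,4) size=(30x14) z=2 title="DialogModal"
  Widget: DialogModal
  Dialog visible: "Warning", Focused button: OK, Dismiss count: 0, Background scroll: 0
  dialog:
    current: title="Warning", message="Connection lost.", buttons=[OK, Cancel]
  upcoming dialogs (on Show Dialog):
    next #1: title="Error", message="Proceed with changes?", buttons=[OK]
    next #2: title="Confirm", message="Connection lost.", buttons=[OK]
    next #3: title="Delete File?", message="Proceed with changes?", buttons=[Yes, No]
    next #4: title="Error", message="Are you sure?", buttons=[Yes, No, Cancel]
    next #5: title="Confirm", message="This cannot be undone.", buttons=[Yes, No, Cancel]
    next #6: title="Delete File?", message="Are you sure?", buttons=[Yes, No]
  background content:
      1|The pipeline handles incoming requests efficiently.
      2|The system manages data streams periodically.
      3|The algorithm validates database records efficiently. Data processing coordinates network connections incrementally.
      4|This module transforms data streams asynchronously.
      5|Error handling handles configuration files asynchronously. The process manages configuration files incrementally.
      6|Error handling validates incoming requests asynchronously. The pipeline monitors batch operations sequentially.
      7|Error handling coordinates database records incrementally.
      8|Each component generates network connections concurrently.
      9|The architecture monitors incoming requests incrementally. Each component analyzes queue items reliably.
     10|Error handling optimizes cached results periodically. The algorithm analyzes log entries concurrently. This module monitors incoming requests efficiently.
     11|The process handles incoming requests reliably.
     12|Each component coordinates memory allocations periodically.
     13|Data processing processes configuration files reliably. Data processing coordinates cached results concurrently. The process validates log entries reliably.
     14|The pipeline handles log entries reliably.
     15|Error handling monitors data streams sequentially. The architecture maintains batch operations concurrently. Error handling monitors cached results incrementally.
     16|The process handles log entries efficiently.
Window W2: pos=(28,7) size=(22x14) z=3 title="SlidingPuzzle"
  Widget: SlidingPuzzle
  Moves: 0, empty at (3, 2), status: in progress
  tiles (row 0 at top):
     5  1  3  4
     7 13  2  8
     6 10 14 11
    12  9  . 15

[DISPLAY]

         ┃████┏━━━━━━━━━━━━━━━━━━━━━━━
         ┃█   ┃ DialogModal           
         ┃█□  ┠───────────────────────
         ┃█  □┃The pipeline ┏━━━━━━━━━
         ┃█ @ ┃The system ma┃ SlidingP
         ┃█   ┃The ┌────────┠─────────
         ┃████┃This│     War┃┌────┬───
         ┃Move┃Erro│ Connect┃│  5 │  1
         ┃    ┃Erro│  [OK]  ┃├────┼───
         ┃    ┃Erro└────────┃│  7 │ 13
         ┃    ┃Each componen┃├────┼───
         ┃    ┃The architect┃│  6 │ 10
         ┃    ┃Error handlin┃├────┼───
         ┃    ┗━━━━━━━━━━━━━┃│ 12 │  9
         ┃                  ┃└────┴───


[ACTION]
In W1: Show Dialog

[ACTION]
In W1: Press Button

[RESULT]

         ┃████┏━━━━━━━━━━━━━━━━━━━━━━━
         ┃█   ┃ DialogModal           
         ┃█□  ┠───────────────────────
         ┃█  □┃The pipeline ┏━━━━━━━━━
         ┃█ @ ┃The system ma┃ SlidingP
         ┃█   ┃The algorithm┠─────────
         ┃████┃This module t┃┌────┬───
         ┃Move┃Error handlin┃│  5 │  1
         ┃    ┃Error handlin┃├────┼───
         ┃    ┃Error handlin┃│  7 │ 13
         ┃    ┃Each componen┃├────┼───
         ┃    ┃The architect┃│  6 │ 10
         ┃    ┃Error handlin┃├────┼───
         ┃    ┗━━━━━━━━━━━━━┃│ 12 │  9
         ┃                  ┃└────┴───


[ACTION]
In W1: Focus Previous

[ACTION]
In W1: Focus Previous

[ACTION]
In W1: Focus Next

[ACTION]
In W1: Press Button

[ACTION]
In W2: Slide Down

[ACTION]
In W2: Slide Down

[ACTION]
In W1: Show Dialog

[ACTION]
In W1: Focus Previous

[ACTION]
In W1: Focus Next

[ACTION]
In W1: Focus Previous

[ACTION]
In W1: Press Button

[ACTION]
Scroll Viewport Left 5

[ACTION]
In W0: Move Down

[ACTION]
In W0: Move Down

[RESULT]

         ┃████┏━━━━━━━━━━━━━━━━━━━━━━━
         ┃█   ┃ DialogModal           
         ┃█□  ┠───────────────────────
         ┃█  □┃The pipeline ┏━━━━━━━━━
         ┃█   ┃The system ma┃ SlidingP
         ┃█ @ ┃The algorithm┠─────────
         ┃████┃This module t┃┌────┬───
         ┃Move┃Error handlin┃│  5 │  1
         ┃    ┃Error handlin┃├────┼───
         ┃    ┃Error handlin┃│  7 │ 13
         ┃    ┃Each componen┃├────┼───
         ┃    ┃The architect┃│  6 │ 10
         ┃    ┃Error handlin┃├────┼───
         ┃    ┗━━━━━━━━━━━━━┃│ 12 │  9
         ┃                  ┃└────┴───


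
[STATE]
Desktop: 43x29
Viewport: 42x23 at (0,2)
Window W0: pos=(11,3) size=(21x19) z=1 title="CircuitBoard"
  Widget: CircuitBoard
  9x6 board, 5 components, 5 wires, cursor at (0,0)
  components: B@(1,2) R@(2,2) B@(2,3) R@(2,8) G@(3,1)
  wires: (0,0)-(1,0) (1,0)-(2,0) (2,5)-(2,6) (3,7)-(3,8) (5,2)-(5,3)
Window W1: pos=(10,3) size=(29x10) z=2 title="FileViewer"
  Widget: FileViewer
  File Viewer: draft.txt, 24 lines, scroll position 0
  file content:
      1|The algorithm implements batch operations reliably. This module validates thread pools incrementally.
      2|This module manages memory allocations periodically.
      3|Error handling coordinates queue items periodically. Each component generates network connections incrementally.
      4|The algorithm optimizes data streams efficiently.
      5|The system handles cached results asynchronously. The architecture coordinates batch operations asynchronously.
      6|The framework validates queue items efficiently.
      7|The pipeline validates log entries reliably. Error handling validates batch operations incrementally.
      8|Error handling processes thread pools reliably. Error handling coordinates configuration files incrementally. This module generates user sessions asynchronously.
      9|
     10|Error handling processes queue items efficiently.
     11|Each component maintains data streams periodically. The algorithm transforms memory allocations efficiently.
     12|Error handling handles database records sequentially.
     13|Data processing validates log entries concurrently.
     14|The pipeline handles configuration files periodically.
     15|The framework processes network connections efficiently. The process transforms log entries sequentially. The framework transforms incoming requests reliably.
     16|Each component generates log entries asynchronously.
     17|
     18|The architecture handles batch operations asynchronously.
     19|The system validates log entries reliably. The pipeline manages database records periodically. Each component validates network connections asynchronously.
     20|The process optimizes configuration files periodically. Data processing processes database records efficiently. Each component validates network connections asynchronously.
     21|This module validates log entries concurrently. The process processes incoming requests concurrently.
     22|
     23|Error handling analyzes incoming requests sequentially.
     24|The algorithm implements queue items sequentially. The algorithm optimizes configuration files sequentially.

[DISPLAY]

                                          
          ┏━━━━━━━━━━━━━━━━━━━━━━━━━━━┓   
          ┃ FileViewer                ┃   
          ┠───────────────────────────┨   
          ┃The algorithm implements b▲┃   
          ┃This module manages memory█┃   
          ┃Error handling coordinates░┃   
          ┃The algorithm optimizes da░┃   
          ┃The system handles cached ░┃   
          ┃The framework validates qu▼┃   
          ┗━━━━━━━━━━━━━━━━━━━━━━━━━━━┛   
           ┃3       G          ┃          
           ┃                   ┃          
           ┃4                  ┃          
           ┃                   ┃          
           ┃5           · ─ ·  ┃          
           ┃Cursor: (0,0)      ┃          
           ┃                   ┃          
           ┃                   ┃          
           ┗━━━━━━━━━━━━━━━━━━━┛          
                                          
                                          
                                          


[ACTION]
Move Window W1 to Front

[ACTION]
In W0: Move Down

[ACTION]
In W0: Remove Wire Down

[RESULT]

                                          
          ┏━━━━━━━━━━━━━━━━━━━━━━━━━━━┓   
          ┃ FileViewer                ┃   
          ┠───────────────────────────┨   
          ┃The algorithm implements b▲┃   
          ┃This module manages memory█┃   
          ┃Error handling coordinates░┃   
          ┃The algorithm optimizes da░┃   
          ┃The system handles cached ░┃   
          ┃The framework validates qu▼┃   
          ┗━━━━━━━━━━━━━━━━━━━━━━━━━━━┛   
           ┃3       G          ┃          
           ┃                   ┃          
           ┃4                  ┃          
           ┃                   ┃          
           ┃5           · ─ ·  ┃          
           ┃Cursor: (1,0)      ┃          
           ┃                   ┃          
           ┃                   ┃          
           ┗━━━━━━━━━━━━━━━━━━━┛          
                                          
                                          
                                          


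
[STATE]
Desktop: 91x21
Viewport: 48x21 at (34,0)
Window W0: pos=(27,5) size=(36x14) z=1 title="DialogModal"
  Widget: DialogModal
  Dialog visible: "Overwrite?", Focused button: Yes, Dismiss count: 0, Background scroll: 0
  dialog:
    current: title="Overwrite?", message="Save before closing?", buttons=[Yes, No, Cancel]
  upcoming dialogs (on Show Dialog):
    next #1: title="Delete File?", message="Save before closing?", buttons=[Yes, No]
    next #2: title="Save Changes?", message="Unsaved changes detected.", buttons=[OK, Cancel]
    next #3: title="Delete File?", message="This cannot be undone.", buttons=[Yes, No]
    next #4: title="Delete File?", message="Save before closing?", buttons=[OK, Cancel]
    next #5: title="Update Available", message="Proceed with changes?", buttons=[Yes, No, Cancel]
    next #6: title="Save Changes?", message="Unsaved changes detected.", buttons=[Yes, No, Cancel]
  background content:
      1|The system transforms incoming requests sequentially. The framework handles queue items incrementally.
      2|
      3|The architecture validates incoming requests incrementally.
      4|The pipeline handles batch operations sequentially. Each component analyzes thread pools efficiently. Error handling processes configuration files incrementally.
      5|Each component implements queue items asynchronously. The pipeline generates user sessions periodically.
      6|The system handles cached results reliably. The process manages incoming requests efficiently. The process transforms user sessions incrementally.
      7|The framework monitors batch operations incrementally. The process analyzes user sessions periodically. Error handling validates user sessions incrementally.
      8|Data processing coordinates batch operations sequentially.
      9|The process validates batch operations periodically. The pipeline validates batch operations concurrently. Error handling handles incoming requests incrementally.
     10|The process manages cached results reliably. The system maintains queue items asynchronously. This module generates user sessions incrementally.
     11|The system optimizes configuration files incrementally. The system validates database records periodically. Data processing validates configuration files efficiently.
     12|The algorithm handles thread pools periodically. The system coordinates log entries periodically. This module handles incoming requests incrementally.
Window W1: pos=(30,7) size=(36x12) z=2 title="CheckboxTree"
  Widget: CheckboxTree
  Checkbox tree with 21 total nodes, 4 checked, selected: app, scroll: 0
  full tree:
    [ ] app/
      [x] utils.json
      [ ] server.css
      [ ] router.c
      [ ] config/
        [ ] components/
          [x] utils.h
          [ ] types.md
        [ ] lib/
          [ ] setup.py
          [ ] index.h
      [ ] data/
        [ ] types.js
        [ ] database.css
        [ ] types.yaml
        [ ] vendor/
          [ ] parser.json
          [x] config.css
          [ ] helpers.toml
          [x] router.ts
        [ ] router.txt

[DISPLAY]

                                                
                                                
                                                
                                                
                                                
━━━━━━━━━━━━━━━━━━━━━━━━━━━━┓                   
gModal                      ┃                   
━━━━━━━━━━━━━━━━━━━━━━━━━━━━━━━┓                
eckboxTree                     ┃                
───────────────────────────────┨                
] app/                         ┃                
[x] utils.json                 ┃                
[ ] server.css                 ┃                
[ ] router.c                   ┃                
[-] config/                    ┃                
  [-] components/              ┃                
    [x] utils.h                ┃                
    [ ] types.md               ┃                
━━━━━━━━━━━━━━━━━━━━━━━━━━━━━━━┛                
                                                
                                                


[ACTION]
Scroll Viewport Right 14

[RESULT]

                                                
                                                
                                                
                                                
                                                
━━━━━━━━━━━━━━━━━━━┓                            
                   ┃                            
━━━━━━━━━━━━━━━━━━━━━━┓                         
e                     ┃                         
──────────────────────┨                         
                      ┃                         
.json                 ┃                         
r.css                 ┃                         
r.c                   ┃                         
g/                    ┃                         
ponents/              ┃                         
tils.h                ┃                         
ypes.md               ┃                         
━━━━━━━━━━━━━━━━━━━━━━┛                         
                                                
                                                


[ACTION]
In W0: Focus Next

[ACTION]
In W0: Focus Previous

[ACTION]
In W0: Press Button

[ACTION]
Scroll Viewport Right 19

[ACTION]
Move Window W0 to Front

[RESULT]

                                                
                                                
                                                
                                                
                                                
━━━━━━━━━━━━━━━━━━━┓                            
                   ┃                            
───────────────────┨━━┓                         
sforms incoming req┃  ┃                         
                   ┃──┨                         
e validates incomin┃  ┃                         
ndles batch operati┃  ┃                         
implements queue it┃  ┃                         
les cached results ┃  ┃                         
onitors batch opera┃  ┃                         
 coordinates batch ┃  ┃                         
idates batch operat┃  ┃                         
ages cached results┃  ┃                         
━━━━━━━━━━━━━━━━━━━┛━━┛                         
                                                
                                                
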